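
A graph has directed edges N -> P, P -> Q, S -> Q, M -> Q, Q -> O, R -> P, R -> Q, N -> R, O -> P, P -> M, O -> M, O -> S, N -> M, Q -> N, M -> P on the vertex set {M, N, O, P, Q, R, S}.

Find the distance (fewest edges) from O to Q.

Distance 0: O.
Distance 1: M, P, S.
Distance 2: Q — contains Q.

2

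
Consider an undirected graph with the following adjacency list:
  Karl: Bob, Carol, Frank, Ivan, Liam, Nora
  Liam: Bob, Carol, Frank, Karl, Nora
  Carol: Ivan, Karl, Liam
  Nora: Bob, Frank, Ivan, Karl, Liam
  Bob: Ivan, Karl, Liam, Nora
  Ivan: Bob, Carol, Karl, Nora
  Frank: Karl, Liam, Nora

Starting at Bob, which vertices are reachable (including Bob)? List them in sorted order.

Bob, Carol, Frank, Ivan, Karl, Liam, Nora

Start at Bob.
Its neighbours: Ivan, Karl, Liam, Nora.
Then their neighbours: Carol, Frank.
Every vertex is now reached.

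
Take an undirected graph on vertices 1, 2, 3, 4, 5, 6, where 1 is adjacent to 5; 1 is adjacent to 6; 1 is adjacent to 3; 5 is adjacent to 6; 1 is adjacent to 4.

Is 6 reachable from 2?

No

2 has no edges, so nothing is reachable from it.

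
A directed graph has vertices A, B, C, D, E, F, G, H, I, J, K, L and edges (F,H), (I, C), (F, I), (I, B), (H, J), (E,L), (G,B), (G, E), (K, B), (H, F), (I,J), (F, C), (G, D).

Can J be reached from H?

Yes

Explore from H.
Distance 1: reach F, J.
Found J.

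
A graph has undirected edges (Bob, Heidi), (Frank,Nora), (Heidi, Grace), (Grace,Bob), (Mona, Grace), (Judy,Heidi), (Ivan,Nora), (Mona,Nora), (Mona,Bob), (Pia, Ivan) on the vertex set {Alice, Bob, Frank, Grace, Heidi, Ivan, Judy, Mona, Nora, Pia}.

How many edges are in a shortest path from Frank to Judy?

5

Distance 0: Frank.
Distance 1: Nora.
Distance 2: Ivan, Mona.
Distance 3: Bob, Grace, Pia.
Distance 4: Heidi.
Distance 5: Judy — contains Judy.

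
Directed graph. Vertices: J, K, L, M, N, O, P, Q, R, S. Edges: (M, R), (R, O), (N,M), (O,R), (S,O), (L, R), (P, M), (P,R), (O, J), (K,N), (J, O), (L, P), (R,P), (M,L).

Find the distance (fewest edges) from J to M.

4

Distance 0: J.
Distance 1: O.
Distance 2: R.
Distance 3: P.
Distance 4: M — contains M.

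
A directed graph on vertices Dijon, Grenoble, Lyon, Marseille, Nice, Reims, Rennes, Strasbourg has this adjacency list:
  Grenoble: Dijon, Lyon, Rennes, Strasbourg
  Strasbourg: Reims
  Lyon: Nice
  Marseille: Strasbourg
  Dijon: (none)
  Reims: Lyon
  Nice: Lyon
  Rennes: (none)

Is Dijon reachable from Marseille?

Explore from Marseille.
Distance 1: reach Strasbourg.
Distance 2: reach Reims.
Distance 3: reach Lyon.
Distance 4: reach Nice.
The search from Marseille is exhausted; no directed path reaches Dijon.

No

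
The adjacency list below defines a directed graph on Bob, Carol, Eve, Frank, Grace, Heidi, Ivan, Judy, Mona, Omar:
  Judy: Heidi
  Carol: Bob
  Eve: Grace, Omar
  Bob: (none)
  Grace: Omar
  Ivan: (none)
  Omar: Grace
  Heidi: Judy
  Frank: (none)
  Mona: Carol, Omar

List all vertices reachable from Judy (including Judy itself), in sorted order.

Start at Judy.
Its neighbours: Heidi.
Nothing further is reachable.

Heidi, Judy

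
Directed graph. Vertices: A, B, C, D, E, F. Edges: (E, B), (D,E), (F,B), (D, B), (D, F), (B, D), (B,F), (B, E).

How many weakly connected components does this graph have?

3

From A: component {A}.
From B: component {B, D, E, F}.
From C: component {C}.
That's 3 components.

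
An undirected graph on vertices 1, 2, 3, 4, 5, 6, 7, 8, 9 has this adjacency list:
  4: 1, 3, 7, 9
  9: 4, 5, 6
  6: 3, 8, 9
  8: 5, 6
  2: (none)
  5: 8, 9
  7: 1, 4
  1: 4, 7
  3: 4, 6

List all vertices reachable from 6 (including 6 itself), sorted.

1, 3, 4, 5, 6, 7, 8, 9

Start at 6.
Its neighbours: 3, 8, 9.
Then their neighbours: 4, 5.
Then next layer: 1, 7.
Nothing further is reachable.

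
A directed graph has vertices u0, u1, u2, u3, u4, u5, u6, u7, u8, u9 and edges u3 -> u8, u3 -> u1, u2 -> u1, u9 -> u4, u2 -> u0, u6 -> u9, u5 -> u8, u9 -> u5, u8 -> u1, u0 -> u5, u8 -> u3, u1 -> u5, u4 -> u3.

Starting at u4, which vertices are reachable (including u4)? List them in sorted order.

Start at u4.
Its neighbours: u3.
Then their neighbours: u1, u8.
Then next layer: u5.
Nothing further is reachable.

u1, u3, u4, u5, u8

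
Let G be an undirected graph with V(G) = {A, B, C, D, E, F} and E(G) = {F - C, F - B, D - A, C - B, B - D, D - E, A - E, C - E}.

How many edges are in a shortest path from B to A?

2

Distance 0: B.
Distance 1: C, D, F.
Distance 2: A, E — contains A.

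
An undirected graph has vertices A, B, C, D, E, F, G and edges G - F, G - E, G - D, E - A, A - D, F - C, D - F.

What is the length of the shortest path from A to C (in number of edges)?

3

Distance 0: A.
Distance 1: D, E.
Distance 2: F, G.
Distance 3: C — contains C.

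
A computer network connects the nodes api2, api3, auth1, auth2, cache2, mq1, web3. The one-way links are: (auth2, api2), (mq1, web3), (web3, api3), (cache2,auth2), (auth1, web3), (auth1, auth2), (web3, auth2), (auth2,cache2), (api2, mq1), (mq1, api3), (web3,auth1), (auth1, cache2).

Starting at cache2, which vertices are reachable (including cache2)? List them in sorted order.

Start at cache2.
Its neighbours: auth2.
Then their neighbours: api2.
Then next layer: mq1.
Then next layer: api3, web3.
Then next layer: auth1.
Every vertex is now reached.

api2, api3, auth1, auth2, cache2, mq1, web3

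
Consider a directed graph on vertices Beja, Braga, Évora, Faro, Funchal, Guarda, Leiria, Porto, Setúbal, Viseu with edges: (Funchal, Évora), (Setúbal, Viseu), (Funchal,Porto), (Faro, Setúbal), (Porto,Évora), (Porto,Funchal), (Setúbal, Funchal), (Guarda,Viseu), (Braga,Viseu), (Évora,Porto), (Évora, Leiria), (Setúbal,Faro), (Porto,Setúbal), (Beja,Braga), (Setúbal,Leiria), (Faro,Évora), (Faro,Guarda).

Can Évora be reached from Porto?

Yes

Explore from Porto.
Distance 1: reach Évora, Funchal, Setúbal.
Found Évora.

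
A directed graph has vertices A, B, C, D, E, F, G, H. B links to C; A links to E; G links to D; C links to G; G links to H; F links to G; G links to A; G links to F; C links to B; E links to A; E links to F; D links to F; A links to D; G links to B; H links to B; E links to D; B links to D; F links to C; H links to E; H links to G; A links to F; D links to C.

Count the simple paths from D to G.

3

D→C→G
D→F→C→G
D→F→G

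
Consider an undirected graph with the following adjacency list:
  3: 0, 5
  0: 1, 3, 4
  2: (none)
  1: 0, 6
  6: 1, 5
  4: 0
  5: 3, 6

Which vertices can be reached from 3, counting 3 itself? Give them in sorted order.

Start at 3.
Its neighbours: 0, 5.
Then their neighbours: 1, 4, 6.
Nothing further is reachable.

0, 1, 3, 4, 5, 6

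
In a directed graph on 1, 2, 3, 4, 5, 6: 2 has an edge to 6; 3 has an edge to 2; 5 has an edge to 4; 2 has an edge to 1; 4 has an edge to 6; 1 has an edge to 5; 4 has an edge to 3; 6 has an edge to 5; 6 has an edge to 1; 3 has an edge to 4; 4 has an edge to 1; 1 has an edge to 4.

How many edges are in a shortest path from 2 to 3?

Distance 0: 2.
Distance 1: 1, 6.
Distance 2: 4, 5.
Distance 3: 3 — contains 3.

3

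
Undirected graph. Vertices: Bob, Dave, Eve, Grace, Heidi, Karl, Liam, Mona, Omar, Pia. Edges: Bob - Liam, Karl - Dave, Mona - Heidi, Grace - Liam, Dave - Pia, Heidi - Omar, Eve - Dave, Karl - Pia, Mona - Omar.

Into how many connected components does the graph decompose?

From Bob: component {Bob, Grace, Liam}.
From Dave: component {Dave, Eve, Karl, Pia}.
From Heidi: component {Heidi, Mona, Omar}.
That's 3 components.

3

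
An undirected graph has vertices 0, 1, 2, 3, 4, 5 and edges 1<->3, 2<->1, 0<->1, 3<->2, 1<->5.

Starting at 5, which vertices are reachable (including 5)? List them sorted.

0, 1, 2, 3, 5

Start at 5.
Its neighbours: 1.
Then their neighbours: 0, 2, 3.
Nothing further is reachable.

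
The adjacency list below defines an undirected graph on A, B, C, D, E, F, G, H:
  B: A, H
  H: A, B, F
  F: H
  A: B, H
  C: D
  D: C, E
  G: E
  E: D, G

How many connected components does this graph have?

From A: component {A, B, F, H}.
From C: component {C, D, E, G}.
That's 2 components.

2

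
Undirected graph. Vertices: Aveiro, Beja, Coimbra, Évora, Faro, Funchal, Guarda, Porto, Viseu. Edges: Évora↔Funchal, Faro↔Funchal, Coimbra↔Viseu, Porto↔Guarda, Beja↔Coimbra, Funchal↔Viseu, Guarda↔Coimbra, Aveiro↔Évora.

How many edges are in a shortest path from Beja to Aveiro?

5

Distance 0: Beja.
Distance 1: Coimbra.
Distance 2: Guarda, Viseu.
Distance 3: Funchal, Porto.
Distance 4: Évora, Faro.
Distance 5: Aveiro — contains Aveiro.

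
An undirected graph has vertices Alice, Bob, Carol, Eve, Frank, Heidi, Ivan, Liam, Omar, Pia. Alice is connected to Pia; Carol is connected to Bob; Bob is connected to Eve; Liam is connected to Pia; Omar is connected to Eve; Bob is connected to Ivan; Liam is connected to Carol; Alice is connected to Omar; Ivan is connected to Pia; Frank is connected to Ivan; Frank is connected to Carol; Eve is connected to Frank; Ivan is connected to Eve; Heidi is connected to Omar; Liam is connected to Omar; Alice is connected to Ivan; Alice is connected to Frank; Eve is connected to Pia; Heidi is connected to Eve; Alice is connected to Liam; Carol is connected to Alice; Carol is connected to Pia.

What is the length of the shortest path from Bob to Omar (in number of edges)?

2

Distance 0: Bob.
Distance 1: Carol, Eve, Ivan.
Distance 2: Alice, Frank, Heidi, Liam, Omar, Pia — contains Omar.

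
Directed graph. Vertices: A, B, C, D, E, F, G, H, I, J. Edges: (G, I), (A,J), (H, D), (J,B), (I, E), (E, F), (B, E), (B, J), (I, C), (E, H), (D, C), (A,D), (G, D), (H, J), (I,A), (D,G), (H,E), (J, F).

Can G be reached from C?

No

C has no outgoing edges, so nothing is reachable from it.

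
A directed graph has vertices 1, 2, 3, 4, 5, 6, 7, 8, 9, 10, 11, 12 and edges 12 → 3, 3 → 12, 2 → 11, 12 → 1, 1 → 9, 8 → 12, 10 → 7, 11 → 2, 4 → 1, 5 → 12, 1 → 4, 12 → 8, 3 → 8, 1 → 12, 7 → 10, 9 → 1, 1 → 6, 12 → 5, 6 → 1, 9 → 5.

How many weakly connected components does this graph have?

3

From 1: component {1, 3, 4, 5, 6, 8, 9, 12}.
From 2: component {2, 11}.
From 7: component {7, 10}.
That's 3 components.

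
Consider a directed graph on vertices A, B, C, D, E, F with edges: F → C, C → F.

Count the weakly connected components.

From A: component {A}.
From B: component {B}.
From C: component {C, F}.
From D: component {D}.
From E: component {E}.
That's 5 components.

5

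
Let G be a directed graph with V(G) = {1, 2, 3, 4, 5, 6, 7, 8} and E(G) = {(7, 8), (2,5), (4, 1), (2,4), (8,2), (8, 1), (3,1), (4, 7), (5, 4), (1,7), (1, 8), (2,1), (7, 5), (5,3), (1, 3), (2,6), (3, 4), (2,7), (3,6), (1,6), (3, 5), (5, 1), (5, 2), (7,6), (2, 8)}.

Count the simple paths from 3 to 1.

17

3→1
3→4→1
3→4→7→5→1
3→4→7→5→2→1
3→4→7→5→2→8→1
3→4→7→8→1
3→4→7→8→2→1
3→4→7→8→2→5→1
... and 9 more.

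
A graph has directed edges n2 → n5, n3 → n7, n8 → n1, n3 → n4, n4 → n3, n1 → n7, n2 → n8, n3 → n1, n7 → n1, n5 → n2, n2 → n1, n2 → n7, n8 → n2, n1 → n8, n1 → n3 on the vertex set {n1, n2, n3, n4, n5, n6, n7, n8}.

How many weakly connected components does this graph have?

From n1: component {n1, n2, n3, n4, n5, n7, n8}.
From n6: component {n6}.
That's 2 components.

2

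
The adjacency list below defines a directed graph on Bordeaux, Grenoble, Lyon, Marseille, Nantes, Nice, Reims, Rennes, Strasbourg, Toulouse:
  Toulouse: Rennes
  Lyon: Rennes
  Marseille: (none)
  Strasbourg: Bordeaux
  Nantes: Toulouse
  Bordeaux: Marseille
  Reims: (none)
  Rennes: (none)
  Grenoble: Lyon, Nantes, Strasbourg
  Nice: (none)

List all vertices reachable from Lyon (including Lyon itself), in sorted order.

Lyon, Rennes

Start at Lyon.
Its neighbours: Rennes.
Nothing further is reachable.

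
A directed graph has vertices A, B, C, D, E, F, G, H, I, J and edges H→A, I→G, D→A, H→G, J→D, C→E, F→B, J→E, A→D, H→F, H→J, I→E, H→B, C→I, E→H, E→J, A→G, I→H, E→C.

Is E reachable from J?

Explore from J.
Distance 1: reach D, E.
Found E.

Yes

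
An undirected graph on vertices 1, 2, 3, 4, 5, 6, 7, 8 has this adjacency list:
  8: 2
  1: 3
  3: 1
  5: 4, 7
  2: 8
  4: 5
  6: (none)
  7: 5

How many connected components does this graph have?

4

From 1: component {1, 3}.
From 2: component {2, 8}.
From 4: component {4, 5, 7}.
From 6: component {6}.
That's 4 components.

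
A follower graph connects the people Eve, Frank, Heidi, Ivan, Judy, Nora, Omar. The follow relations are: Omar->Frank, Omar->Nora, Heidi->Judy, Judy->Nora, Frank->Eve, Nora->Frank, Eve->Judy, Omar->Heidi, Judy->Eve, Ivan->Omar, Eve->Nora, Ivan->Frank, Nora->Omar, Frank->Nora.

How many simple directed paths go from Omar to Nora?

Omar→Frank→Eve→Judy→Nora
Omar→Frank→Eve→Nora
Omar→Frank→Nora
Omar→Heidi→Judy→Eve→Nora
Omar→Heidi→Judy→Nora
Omar→Nora

6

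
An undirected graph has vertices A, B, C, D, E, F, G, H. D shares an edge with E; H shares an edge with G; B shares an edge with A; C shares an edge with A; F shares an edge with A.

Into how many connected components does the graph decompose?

3

From A: component {A, B, C, F}.
From D: component {D, E}.
From G: component {G, H}.
That's 3 components.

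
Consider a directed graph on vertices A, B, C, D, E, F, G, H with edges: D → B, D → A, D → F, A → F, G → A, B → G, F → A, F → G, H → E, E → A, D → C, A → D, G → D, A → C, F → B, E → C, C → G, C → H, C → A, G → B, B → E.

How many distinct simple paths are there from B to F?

15

B→E→A→C→G→D→F
B→E→A→D→F
B→E→A→F
B→E→C→A→D→F
B→E→C→A→F
B→E→C→G→A→D→F
B→E→C→G→A→F
B→E→C→G→D→A→F
B→E→C→G→D→F
B→G→A→D→F
B→G→A→F
B→G→D→A→F
B→G→D→C→A→F
B→G→D→C→H→E→A→F
B→G→D→F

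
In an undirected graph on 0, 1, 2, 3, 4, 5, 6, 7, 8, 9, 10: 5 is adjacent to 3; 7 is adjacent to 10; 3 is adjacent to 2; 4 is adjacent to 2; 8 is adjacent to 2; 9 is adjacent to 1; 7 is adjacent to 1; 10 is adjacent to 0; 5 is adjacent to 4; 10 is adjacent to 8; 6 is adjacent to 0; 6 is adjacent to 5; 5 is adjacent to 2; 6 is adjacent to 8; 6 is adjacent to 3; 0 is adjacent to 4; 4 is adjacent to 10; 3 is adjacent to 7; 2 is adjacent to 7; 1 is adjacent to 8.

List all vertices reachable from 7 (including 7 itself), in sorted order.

Start at 7.
Its neighbours: 1, 2, 3, 10.
Then their neighbours: 0, 4, 5, 6, 8, 9.
Every vertex is now reached.

0, 1, 2, 3, 4, 5, 6, 7, 8, 9, 10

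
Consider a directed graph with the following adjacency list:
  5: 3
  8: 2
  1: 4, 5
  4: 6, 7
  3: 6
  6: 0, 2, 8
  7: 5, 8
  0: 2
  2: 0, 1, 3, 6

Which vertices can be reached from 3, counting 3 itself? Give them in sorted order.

Start at 3.
Its neighbours: 6.
Then their neighbours: 0, 2, 8.
Then next layer: 1.
Then next layer: 4, 5.
Then next layer: 7.
Every vertex is now reached.

0, 1, 2, 3, 4, 5, 6, 7, 8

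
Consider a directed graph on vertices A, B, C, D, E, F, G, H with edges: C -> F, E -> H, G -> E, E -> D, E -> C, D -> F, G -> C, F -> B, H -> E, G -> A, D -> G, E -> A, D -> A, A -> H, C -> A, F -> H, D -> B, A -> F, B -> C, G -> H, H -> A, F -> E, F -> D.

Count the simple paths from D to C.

20

D→A→F→B→C
D→A→F→E→C
D→A→F→H→E→C
D→A→H→E→C
D→B→C
D→F→B→C
D→F→E→C
D→F→H→E→C
... and 12 more.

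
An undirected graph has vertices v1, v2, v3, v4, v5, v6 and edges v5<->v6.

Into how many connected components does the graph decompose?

From v1: component {v1}.
From v2: component {v2}.
From v3: component {v3}.
From v4: component {v4}.
From v5: component {v5, v6}.
That's 5 components.

5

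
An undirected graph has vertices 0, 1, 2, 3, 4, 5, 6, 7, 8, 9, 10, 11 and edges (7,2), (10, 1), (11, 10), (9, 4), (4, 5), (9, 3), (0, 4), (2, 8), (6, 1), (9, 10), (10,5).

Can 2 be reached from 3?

No

Explore from 3.
Distance 1: reach 9.
Distance 2: reach 4, 10.
Distance 3: reach 0, 1, 5, 11.
Distance 4: reach 6.
The search is exhausted without reaching 2; it lies in a different component.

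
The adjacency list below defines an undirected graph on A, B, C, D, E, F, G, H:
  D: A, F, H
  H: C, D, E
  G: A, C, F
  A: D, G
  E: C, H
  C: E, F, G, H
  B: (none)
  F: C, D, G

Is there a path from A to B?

Explore from A.
Distance 1: reach D, G.
Distance 2: reach C, F, H.
Distance 3: reach E.
The search is exhausted without reaching B; it lies in a different component.

No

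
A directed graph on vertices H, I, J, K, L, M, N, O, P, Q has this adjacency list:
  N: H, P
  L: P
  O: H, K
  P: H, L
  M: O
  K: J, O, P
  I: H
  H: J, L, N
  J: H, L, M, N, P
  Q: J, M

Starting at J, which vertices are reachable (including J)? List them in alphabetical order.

H, J, K, L, M, N, O, P

Start at J.
Its neighbours: H, L, M, N, P.
Then their neighbours: O.
Then next layer: K.
Nothing further is reachable.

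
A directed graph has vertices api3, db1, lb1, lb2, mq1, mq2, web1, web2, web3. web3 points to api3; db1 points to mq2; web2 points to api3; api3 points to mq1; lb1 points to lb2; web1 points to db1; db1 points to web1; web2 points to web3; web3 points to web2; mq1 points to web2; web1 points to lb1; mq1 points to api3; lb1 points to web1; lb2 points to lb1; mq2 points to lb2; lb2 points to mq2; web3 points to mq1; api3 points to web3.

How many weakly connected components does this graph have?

From api3: component {api3, mq1, web2, web3}.
From db1: component {db1, lb1, lb2, mq2, web1}.
That's 2 components.

2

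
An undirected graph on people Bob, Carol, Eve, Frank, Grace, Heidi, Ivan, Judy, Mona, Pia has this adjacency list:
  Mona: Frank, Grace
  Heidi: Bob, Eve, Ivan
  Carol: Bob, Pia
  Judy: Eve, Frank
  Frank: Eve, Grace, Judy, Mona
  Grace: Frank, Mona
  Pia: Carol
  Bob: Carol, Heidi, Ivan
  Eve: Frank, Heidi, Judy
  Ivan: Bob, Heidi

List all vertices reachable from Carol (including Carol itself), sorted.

Bob, Carol, Eve, Frank, Grace, Heidi, Ivan, Judy, Mona, Pia

Start at Carol.
Its neighbours: Bob, Pia.
Then their neighbours: Heidi, Ivan.
Then next layer: Eve.
Then next layer: Frank, Judy.
Then next layer: Grace, Mona.
Every vertex is now reached.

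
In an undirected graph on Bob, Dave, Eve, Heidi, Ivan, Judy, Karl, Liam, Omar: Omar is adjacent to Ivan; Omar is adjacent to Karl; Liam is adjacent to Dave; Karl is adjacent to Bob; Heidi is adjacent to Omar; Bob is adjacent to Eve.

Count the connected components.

From Bob: component {Bob, Eve, Heidi, Ivan, Karl, Omar}.
From Dave: component {Dave, Liam}.
From Judy: component {Judy}.
That's 3 components.

3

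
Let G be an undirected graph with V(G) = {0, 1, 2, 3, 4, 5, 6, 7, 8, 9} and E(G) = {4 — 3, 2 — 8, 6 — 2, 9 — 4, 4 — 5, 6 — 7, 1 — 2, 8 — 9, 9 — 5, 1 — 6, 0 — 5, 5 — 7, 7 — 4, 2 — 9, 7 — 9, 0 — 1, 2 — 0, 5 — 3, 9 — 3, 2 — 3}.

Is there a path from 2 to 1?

Explore from 2.
Distance 1: reach 0, 1, 3, 6, 8, 9.
Found 1.

Yes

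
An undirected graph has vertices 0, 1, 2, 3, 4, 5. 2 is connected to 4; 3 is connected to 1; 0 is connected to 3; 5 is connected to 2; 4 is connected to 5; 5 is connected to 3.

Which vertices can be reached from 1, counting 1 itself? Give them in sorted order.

0, 1, 2, 3, 4, 5

Start at 1.
Its neighbours: 3.
Then their neighbours: 0, 5.
Then next layer: 2, 4.
Every vertex is now reached.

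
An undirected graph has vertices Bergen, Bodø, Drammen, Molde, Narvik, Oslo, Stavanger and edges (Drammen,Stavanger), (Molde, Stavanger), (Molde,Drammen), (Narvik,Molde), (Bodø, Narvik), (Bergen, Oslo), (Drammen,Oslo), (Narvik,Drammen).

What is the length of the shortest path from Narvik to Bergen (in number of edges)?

Distance 0: Narvik.
Distance 1: Bodø, Drammen, Molde.
Distance 2: Oslo, Stavanger.
Distance 3: Bergen — contains Bergen.

3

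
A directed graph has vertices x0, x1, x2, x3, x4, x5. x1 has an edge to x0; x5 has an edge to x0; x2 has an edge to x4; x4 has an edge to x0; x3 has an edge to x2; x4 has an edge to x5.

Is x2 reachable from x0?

x0 has no outgoing edges, so nothing is reachable from it.

No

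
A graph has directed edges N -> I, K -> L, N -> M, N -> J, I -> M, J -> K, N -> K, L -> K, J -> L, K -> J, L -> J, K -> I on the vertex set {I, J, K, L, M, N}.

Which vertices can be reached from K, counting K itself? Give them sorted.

Start at K.
Its neighbours: I, J, L.
Then their neighbours: M.
Nothing further is reachable.

I, J, K, L, M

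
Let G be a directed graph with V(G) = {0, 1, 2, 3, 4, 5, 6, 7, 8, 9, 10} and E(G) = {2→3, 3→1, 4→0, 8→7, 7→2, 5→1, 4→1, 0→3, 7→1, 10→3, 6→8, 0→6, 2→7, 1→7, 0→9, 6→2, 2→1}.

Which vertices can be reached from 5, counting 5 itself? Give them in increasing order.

1, 2, 3, 5, 7

Start at 5.
Its neighbours: 1.
Then their neighbours: 7.
Then next layer: 2.
Then next layer: 3.
Nothing further is reachable.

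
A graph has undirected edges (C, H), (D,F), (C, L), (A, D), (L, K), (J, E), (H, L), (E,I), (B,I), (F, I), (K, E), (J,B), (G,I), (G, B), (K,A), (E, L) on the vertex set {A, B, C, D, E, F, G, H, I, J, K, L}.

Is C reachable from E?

Explore from E.
Distance 1: reach I, J, K, L.
Distance 2: reach A, B, C, F, G, H.
Found C.

Yes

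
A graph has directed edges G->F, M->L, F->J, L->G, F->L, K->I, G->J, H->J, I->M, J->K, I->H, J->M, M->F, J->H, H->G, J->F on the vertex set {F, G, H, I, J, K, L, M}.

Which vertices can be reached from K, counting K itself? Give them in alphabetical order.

Start at K.
Its neighbours: I.
Then their neighbours: H, M.
Then next layer: F, G, J, L.
Every vertex is now reached.

F, G, H, I, J, K, L, M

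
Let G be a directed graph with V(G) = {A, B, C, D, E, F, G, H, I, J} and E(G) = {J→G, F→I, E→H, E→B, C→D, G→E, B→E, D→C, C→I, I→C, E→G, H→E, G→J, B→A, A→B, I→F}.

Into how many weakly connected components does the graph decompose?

From A: component {A, B, E, G, H, J}.
From C: component {C, D, F, I}.
That's 2 components.

2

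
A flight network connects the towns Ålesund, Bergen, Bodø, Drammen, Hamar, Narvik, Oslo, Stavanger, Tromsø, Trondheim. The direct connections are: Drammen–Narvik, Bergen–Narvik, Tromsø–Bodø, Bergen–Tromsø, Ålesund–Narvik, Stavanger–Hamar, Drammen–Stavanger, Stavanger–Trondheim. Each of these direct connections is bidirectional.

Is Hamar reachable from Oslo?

No

Oslo has no edges, so nothing is reachable from it.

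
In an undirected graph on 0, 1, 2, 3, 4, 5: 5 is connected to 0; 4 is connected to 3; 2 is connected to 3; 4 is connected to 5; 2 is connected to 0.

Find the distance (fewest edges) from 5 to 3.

Distance 0: 5.
Distance 1: 0, 4.
Distance 2: 2, 3 — contains 3.

2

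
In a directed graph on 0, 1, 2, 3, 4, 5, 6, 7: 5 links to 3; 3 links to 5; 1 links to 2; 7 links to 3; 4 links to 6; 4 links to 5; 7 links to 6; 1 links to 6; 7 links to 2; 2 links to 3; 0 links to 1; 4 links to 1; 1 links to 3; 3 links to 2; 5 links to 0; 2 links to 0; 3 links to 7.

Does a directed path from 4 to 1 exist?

Explore from 4.
Distance 1: reach 1, 5, 6.
Found 1.

Yes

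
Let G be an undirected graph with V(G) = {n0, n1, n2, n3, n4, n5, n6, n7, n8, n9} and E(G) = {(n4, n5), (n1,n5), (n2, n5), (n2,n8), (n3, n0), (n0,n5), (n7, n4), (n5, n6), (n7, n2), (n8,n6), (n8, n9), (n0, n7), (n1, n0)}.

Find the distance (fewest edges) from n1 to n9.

4

Distance 0: n1.
Distance 1: n0, n5.
Distance 2: n2, n3, n4, n6, n7.
Distance 3: n8.
Distance 4: n9 — contains n9.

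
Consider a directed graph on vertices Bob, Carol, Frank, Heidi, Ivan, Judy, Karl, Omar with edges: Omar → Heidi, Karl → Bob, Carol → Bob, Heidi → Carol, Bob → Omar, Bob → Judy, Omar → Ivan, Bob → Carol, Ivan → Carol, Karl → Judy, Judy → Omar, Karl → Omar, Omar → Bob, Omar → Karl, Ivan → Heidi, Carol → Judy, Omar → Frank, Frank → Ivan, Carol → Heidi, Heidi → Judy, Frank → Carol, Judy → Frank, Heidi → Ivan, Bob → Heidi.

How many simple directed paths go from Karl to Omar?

Karl→Bob→Carol→Heidi→Judy→Omar
Karl→Bob→Carol→Judy→Omar
Karl→Bob→Heidi→Carol→Judy→Omar
Karl→Bob→Heidi→Ivan→Carol→Judy→Omar
Karl→Bob→Heidi→Judy→Omar
Karl→Bob→Judy→Omar
Karl→Bob→Omar
Karl→Judy→Frank→Carol→Bob→Omar
Karl→Judy→Frank→Ivan→Carol→Bob→Omar
Karl→Judy→Frank→Ivan→Heidi→Carol→Bob→Omar
Karl→Judy→Omar
Karl→Omar

12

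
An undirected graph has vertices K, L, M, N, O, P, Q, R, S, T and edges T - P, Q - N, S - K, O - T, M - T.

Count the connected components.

From K: component {K, S}.
From L: component {L}.
From M: component {M, O, P, T}.
From N: component {N, Q}.
From R: component {R}.
That's 5 components.

5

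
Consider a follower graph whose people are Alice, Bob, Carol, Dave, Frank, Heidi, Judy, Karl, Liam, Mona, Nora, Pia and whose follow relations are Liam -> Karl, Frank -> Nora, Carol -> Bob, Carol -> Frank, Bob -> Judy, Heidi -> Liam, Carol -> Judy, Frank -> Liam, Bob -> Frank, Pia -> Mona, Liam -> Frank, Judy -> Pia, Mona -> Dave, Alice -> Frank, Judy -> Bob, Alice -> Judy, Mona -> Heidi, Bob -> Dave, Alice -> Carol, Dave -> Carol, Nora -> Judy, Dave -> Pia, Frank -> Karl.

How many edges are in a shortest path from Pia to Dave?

Distance 0: Pia.
Distance 1: Mona.
Distance 2: Dave, Heidi — contains Dave.

2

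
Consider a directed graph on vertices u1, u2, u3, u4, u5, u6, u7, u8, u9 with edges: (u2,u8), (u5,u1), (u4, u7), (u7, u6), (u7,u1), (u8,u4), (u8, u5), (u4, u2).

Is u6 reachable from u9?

No

u9 has no outgoing edges, so nothing is reachable from it.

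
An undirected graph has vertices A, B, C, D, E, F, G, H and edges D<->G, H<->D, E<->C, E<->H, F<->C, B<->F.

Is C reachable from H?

Yes

Explore from H.
Distance 1: reach D, E.
Distance 2: reach C, G.
Found C.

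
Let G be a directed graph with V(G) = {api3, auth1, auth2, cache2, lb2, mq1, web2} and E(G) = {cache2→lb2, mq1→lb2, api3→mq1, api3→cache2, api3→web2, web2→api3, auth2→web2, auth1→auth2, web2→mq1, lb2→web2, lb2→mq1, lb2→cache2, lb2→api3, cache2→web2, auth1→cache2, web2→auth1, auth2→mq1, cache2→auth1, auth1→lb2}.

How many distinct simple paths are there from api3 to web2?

9

api3→cache2→auth1→auth2→mq1→lb2→web2
api3→cache2→auth1→auth2→web2
api3→cache2→auth1→lb2→web2
api3→cache2→lb2→web2
api3→cache2→web2
api3→mq1→lb2→cache2→auth1→auth2→web2
api3→mq1→lb2→cache2→web2
api3→mq1→lb2→web2
api3→web2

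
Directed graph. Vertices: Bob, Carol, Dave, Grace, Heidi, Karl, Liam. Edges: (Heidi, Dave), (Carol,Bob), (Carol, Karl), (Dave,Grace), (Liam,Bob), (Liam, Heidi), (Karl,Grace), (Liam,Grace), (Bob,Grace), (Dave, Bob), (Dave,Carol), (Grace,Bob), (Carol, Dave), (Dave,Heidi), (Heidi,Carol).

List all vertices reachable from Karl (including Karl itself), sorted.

Start at Karl.
Its neighbours: Grace.
Then their neighbours: Bob.
Nothing further is reachable.

Bob, Grace, Karl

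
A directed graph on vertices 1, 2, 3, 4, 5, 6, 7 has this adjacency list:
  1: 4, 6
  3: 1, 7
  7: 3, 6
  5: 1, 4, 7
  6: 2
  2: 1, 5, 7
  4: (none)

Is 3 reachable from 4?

No

4 has no outgoing edges, so nothing is reachable from it.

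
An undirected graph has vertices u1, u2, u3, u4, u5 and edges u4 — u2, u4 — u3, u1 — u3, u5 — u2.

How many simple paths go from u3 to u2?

u3–u4–u2

1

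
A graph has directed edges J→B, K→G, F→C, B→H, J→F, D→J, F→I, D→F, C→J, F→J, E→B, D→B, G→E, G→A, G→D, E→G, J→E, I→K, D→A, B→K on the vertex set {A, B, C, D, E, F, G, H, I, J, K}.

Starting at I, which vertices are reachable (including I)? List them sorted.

A, B, C, D, E, F, G, H, I, J, K

Start at I.
Its neighbours: K.
Then their neighbours: G.
Then next layer: A, D, E.
Then next layer: B, F, J.
Then next layer: C, H.
Every vertex is now reached.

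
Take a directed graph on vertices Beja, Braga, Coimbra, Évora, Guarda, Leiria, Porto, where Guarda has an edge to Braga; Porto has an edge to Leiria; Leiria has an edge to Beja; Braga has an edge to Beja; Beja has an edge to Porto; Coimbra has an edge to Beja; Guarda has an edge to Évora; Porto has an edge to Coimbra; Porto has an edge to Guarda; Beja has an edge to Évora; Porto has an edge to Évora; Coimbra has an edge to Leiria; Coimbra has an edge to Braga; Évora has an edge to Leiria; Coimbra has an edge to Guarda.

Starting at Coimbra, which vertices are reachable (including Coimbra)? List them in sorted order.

Beja, Braga, Coimbra, Évora, Guarda, Leiria, Porto

Start at Coimbra.
Its neighbours: Beja, Braga, Guarda, Leiria.
Then their neighbours: Évora, Porto.
Every vertex is now reached.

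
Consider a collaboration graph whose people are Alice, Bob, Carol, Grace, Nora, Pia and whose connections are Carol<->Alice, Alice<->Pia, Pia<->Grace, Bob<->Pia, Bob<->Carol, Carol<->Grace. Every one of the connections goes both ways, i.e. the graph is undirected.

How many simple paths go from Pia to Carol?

Pia–Alice–Carol
Pia–Bob–Carol
Pia–Grace–Carol

3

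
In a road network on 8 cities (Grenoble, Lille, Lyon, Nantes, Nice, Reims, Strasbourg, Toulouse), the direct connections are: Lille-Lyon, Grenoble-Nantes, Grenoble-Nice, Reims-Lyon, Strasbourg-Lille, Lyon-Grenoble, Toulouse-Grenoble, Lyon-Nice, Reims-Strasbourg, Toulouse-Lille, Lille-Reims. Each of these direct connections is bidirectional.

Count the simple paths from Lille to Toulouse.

Lille–Lyon–Grenoble–Toulouse
Lille–Lyon–Nice–Grenoble–Toulouse
Lille–Reims–Lyon–Grenoble–Toulouse
Lille–Reims–Lyon–Nice–Grenoble–Toulouse
Lille–Strasbourg–Reims–Lyon–Grenoble–Toulouse
Lille–Strasbourg–Reims–Lyon–Nice–Grenoble–Toulouse
Lille–Toulouse

7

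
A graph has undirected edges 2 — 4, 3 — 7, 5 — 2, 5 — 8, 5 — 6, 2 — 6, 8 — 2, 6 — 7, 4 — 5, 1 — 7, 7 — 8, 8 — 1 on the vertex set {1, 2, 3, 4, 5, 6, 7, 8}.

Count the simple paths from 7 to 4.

7–1–8–2–4
7–1–8–2–5–4
7–1–8–2–6–5–4
7–1–8–5–2–4
7–1–8–5–4
7–1–8–5–6–2–4
7–6–2–4
7–6–2–5–4
... and 10 more.

18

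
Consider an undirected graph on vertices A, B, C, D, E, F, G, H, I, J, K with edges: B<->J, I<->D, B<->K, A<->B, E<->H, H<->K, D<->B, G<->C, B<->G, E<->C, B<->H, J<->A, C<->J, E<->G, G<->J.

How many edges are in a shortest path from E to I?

Distance 0: E.
Distance 1: C, G, H.
Distance 2: B, J, K.
Distance 3: A, D.
Distance 4: I — contains I.

4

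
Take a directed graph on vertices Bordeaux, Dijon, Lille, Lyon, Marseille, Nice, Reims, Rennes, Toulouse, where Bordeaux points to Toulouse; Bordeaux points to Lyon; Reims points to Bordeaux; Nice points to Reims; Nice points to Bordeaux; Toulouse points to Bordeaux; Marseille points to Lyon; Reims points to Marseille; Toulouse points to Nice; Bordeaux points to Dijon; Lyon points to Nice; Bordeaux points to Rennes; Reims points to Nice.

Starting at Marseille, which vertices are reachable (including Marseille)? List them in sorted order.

Bordeaux, Dijon, Lyon, Marseille, Nice, Reims, Rennes, Toulouse

Start at Marseille.
Its neighbours: Lyon.
Then their neighbours: Nice.
Then next layer: Bordeaux, Reims.
Then next layer: Dijon, Rennes, Toulouse.
Nothing further is reachable.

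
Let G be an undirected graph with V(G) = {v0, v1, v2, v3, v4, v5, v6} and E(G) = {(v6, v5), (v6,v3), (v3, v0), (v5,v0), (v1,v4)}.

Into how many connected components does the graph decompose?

From v0: component {v0, v3, v5, v6}.
From v1: component {v1, v4}.
From v2: component {v2}.
That's 3 components.

3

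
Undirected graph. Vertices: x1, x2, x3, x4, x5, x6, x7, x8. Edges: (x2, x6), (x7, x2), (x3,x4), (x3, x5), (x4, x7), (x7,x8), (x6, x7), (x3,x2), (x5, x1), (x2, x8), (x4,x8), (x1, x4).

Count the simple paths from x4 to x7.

10

x4–x1–x5–x3–x2–x6–x7
x4–x1–x5–x3–x2–x7
x4–x1–x5–x3–x2–x8–x7
x4–x3–x2–x6–x7
x4–x3–x2–x7
x4–x3–x2–x8–x7
x4–x7
x4–x8–x2–x6–x7
x4–x8–x2–x7
x4–x8–x7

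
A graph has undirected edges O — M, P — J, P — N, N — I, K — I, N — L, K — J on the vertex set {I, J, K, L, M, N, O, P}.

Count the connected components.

2

From I: component {I, J, K, L, N, P}.
From M: component {M, O}.
That's 2 components.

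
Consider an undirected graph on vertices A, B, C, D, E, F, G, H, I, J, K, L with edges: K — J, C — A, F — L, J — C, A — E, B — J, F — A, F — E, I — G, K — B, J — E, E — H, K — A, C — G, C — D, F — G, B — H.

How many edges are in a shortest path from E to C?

Distance 0: E.
Distance 1: A, F, H, J.
Distance 2: B, C, G, K, L — contains C.

2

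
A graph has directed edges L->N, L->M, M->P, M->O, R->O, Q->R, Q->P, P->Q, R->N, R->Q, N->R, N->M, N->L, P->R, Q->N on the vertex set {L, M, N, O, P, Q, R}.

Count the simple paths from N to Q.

5

N→L→M→P→Q
N→L→M→P→R→Q
N→M→P→Q
N→M→P→R→Q
N→R→Q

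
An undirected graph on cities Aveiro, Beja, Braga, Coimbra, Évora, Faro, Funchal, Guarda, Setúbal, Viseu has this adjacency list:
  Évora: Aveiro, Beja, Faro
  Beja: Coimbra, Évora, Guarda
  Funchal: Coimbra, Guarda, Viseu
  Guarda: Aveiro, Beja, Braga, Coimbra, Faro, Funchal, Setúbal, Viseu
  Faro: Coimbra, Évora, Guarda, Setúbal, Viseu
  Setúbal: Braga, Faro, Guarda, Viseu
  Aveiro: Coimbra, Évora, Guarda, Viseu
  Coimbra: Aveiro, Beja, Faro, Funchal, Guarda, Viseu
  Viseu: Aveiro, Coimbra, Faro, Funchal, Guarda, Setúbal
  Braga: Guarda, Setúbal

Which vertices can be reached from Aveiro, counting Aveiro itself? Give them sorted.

Aveiro, Beja, Braga, Coimbra, Évora, Faro, Funchal, Guarda, Setúbal, Viseu

Start at Aveiro.
Its neighbours: Coimbra, Évora, Guarda, Viseu.
Then their neighbours: Beja, Braga, Faro, Funchal, Setúbal.
Every vertex is now reached.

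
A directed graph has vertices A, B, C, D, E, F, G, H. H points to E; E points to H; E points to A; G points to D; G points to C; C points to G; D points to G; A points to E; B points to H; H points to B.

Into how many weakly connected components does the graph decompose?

From A: component {A, B, E, H}.
From C: component {C, D, G}.
From F: component {F}.
That's 3 components.

3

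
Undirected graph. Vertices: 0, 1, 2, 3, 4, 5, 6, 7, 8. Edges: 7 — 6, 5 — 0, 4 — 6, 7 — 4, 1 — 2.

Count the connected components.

5

From 0: component {0, 5}.
From 1: component {1, 2}.
From 3: component {3}.
From 4: component {4, 6, 7}.
From 8: component {8}.
That's 5 components.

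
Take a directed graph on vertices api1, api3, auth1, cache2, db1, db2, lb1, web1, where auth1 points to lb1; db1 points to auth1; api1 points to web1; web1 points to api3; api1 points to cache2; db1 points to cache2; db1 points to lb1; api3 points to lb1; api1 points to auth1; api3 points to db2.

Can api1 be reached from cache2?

No

cache2 has no outgoing edges, so nothing is reachable from it.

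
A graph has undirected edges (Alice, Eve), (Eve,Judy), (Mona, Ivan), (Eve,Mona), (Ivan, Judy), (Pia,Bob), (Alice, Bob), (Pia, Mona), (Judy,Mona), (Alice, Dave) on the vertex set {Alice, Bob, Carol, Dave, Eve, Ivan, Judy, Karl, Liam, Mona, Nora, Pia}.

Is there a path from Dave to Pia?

Explore from Dave.
Distance 1: reach Alice.
Distance 2: reach Bob, Eve.
Distance 3: reach Judy, Mona, Pia.
Found Pia.

Yes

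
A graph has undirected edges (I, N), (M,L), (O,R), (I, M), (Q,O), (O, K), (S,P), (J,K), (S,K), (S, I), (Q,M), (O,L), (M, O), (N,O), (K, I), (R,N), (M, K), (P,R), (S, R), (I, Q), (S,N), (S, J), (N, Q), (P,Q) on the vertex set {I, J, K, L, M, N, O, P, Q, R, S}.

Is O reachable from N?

Explore from N.
Distance 1: reach I, O, Q, R, S.
Found O.

Yes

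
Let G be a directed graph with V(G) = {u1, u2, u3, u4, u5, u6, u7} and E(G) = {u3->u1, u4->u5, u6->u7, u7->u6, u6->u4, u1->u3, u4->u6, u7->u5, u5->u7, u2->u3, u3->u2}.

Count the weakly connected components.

From u1: component {u1, u2, u3}.
From u4: component {u4, u5, u6, u7}.
That's 2 components.

2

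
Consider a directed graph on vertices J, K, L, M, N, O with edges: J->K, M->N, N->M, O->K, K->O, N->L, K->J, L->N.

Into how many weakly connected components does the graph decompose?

From J: component {J, K, O}.
From L: component {L, M, N}.
That's 2 components.

2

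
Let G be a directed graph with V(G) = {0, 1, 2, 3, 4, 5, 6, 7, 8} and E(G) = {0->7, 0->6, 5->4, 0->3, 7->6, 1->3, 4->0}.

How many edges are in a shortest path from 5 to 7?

3

Distance 0: 5.
Distance 1: 4.
Distance 2: 0.
Distance 3: 3, 6, 7 — contains 7.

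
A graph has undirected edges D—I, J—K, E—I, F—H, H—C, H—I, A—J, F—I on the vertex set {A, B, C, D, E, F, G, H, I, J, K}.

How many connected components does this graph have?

From A: component {A, J, K}.
From B: component {B}.
From C: component {C, D, E, F, H, I}.
From G: component {G}.
That's 4 components.

4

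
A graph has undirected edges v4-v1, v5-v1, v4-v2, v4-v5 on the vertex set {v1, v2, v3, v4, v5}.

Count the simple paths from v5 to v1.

2

v5–v1
v5–v4–v1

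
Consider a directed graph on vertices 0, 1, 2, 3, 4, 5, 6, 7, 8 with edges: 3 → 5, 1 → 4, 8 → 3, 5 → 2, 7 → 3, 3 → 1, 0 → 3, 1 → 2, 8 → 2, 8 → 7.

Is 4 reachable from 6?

6 has no outgoing edges, so nothing is reachable from it.

No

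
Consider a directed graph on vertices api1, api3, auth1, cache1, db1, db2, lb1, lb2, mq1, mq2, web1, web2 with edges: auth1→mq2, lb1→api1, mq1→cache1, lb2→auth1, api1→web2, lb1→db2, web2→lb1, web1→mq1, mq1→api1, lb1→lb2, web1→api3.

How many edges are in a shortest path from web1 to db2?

5

Distance 0: web1.
Distance 1: api3, mq1.
Distance 2: api1, cache1.
Distance 3: web2.
Distance 4: lb1.
Distance 5: db2, lb2 — contains db2.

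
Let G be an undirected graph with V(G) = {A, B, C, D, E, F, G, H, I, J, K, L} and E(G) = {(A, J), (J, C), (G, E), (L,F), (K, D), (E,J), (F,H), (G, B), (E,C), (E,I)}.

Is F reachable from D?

No

Explore from D.
Distance 1: reach K.
The search is exhausted without reaching F; it lies in a different component.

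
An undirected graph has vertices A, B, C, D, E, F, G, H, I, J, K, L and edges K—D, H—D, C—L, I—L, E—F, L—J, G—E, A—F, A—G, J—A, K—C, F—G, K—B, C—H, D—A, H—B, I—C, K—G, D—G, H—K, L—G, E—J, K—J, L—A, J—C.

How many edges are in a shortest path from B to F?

Distance 0: B.
Distance 1: H, K.
Distance 2: C, D, G, J.
Distance 3: A, E, F, I, L — contains F.

3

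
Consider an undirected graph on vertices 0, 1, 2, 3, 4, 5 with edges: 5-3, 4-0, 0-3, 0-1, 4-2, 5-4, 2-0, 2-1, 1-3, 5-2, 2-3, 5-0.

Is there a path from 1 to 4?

Explore from 1.
Distance 1: reach 0, 2, 3.
Distance 2: reach 4, 5.
Found 4.

Yes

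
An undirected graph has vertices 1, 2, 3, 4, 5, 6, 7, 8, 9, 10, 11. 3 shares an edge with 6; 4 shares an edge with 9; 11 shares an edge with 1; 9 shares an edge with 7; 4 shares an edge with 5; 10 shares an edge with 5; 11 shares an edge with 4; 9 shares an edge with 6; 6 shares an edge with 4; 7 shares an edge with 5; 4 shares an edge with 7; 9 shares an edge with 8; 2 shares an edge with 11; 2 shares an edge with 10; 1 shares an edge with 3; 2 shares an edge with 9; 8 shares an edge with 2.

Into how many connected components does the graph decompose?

1

From 1: component {1, 2, 3, 4, 5, 6, 7, 8, 9, 10, 11}.
That's 1 component.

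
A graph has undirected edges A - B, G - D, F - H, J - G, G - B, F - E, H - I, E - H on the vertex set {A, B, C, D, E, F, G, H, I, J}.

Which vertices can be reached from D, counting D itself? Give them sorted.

Start at D.
Its neighbours: G.
Then their neighbours: B, J.
Then next layer: A.
Nothing further is reachable.

A, B, D, G, J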